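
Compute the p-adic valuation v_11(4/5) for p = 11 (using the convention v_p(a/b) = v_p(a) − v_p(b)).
v_11(4/5) = 0

Factor powers of 11 from the numerator and denominator of the reduced fraction: 4 = 11^0 · 4 and 5 = 11^0 · 5. Apply v_p(a/b) = v_p(a) − v_p(b): v_11(4/5) = 0 − 0 = 0.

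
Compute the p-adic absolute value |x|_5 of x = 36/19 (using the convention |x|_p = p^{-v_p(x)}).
|36/19|_5 = 1

Step 1 — compute v_5(x) by factoring powers of 5 out of the numerator and denominator: v_5(36/19) = 0. Step 2 — apply |x|_p = p^{-v_p(x)} = 5^{0} = 1.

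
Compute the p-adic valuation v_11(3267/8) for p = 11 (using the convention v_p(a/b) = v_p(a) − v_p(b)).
v_11(3267/8) = 2

Factor powers of 11 from the numerator and denominator of the reduced fraction: 3267 = 11^2 · 27 and 8 = 11^0 · 8. Apply v_p(a/b) = v_p(a) − v_p(b): v_11(3267/8) = 2 − 0 = 2.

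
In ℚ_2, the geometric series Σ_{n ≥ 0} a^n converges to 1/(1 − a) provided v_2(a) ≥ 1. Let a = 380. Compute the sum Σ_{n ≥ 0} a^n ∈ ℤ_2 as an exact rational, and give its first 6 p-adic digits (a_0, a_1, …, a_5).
Σ a^n = 1/(1 − a) = -1/379;  first 6 digits = (1, 0, 1, 1, 0, 0)

v_2(a) = 2 ≥ 1, so the series converges in ℤ_2 to 1/(1 − a) = 1/(1 − 380) = -1/379. Expand this rational in ℤ_2: compute digits iteratively via d_i = x_i mod 2, x_{i+1} = (x_i − d_i)/2. The first 6 digits are (1, 0, 1, 1, 0, 0).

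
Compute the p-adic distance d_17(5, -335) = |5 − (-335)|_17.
d_17(5, -335) = 1/17

Step 1 — x − y = 5 − (-335) = 340. Step 2 — v_17(340) = 1 (factor: 340 = (17^1 · 20); the sign does not affect v_p). Step 3 — |x − y|_17 = 17^{-1} = 1/17.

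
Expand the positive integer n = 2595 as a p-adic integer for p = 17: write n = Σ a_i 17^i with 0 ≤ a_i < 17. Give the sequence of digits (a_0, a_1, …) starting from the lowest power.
(a_0, a_1, …) = (11, 16, 8)

Repeated division by 17 gives the digits low-to-high: 2595 = 11 + 16·17^1 + 8·17^2. Digit sequence: (11, 16, 8).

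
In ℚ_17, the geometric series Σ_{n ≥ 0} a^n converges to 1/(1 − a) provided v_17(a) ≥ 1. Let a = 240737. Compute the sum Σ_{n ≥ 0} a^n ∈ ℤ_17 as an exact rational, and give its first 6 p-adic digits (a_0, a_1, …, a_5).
Σ a^n = 1/(1 − a) = -1/240736;  first 6 digits = (1, 0, 0, 15, 2, 0)

v_17(a) = 3 ≥ 1, so the series converges in ℤ_17 to 1/(1 − a) = 1/(1 − 240737) = -1/240736. Expand this rational in ℤ_17: compute digits iteratively via d_i = x_i mod 17, x_{i+1} = (x_i − d_i)/17. The first 6 digits are (1, 0, 0, 15, 2, 0).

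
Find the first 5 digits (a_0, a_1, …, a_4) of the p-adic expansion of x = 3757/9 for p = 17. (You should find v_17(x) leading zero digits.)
(a_0, …, a_4) = (0, 0, 9, 9, 7)

v_17(3757/9) = 2, so a_0 = ... = a_1 = 0. Factor out: x = 17^2 · u with u = 13/9 a unit in ℤ_17. Expand u iteratively via a_{v+i} = u_i mod 17, u_{i+1} = (u_i − a_{v+i})/17:
  u_0 = 13/9;  a_2 = 9;  u_1 = (u_0 − 9)/17 = -4/9
  u_1 = -4/9;  a_3 = 9;  u_2 = (u_1 − 9)/17 = -5/9
  u_2 = -5/9;  a_4 = 7;  u_3 = (u_2 − 7)/17 = -4/9
Digits: (0, 0, 9, 9, 7).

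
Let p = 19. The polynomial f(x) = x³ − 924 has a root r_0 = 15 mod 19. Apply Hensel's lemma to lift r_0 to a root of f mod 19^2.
r_1 = 167 (mod 361)

Hensel: r_{i+1} = r_i − f(r_i)/f′(r_i) mod 19^{i+2}, where f′(x) = 3x². Iterate:
  r_0 = 15 (mod 19)
  r_1 = 167 (mod 361)
Final: r = 167 with f(r) ≡ 0 mod 19^2.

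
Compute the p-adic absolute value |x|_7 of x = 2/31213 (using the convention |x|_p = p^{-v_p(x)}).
|2/31213|_7 = 2401

Step 1 — compute v_7(x) by factoring powers of 7 out of the numerator and denominator: v_7(2/31213) = -4. Step 2 — apply |x|_p = p^{-v_p(x)} = 7^{4} = 2401.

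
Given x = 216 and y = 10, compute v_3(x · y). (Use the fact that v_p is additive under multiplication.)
v_3(2160) = 3

v_p(x) = 3 (factor: 216 = 3^3 · 8); v_p(y) = 0 (factor: 10 = 3^0 · 10). Additivity: v_p(xy) = v_p(x) + v_p(y) = 3 + 0 = 3. (Direct check: xy = 2160 = 3^3 · (80).)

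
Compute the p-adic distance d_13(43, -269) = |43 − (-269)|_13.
d_13(43, -269) = 1/13

Step 1 — x − y = 43 − (-269) = 312. Step 2 — v_13(312) = 1 (factor: 312 = (13^1 · 24); the sign does not affect v_p). Step 3 — |x − y|_13 = 13^{-1} = 1/13.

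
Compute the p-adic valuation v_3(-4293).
v_3(-4293) = 4

v_3(n) is the largest exponent k such that 3^k divides n. Factor out: -4293 = -3^4 · 53. (Sign doesn't affect v_p.) So v_3(-4293) = 4.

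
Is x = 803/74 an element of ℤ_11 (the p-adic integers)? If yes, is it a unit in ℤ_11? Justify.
x ∈ ℤ_11 but not a unit; v_11(x) = 1 > 0

ℤ_11 = {x ∈ ℚ_11 : v_11(x) ≥ 0} and ℤ_11^× = {x ∈ ℤ_11 : v_11(x) = 0}. Here v_11(803/74) = v_11(num) − v_11(den) = 1; compare against these criteria.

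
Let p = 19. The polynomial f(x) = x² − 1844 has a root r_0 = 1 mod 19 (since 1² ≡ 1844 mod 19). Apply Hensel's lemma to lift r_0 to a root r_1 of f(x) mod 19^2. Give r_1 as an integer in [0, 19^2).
r_1 = 20 (mod 361)

Hensel's recurrence: r_{i+1} = r_i − f(r_i)·(f′(r_i))^{-1} mod 19^{i+2}, with f′(x) = 2x. Iterate:
  r_0 = 1 (mod 19)
  r_1 = 20 (mod 361)
Final: r_1 = 20, and one checks f(r_1) ≡ 0 mod 19^2.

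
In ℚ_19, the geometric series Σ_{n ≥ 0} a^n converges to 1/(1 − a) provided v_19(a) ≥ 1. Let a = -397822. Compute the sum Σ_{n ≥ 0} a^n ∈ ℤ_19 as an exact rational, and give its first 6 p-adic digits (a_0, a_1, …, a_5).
Σ a^n = 1/(1 − a) = 1/397823;  first 6 digits = (1, 0, 0, 18, 15, 18)

v_19(a) = 3 ≥ 1, so the series converges in ℤ_19 to 1/(1 − a) = 1/(1 − (-397822)) = 1/397823. Expand this rational in ℤ_19: compute digits iteratively via d_i = x_i mod 19, x_{i+1} = (x_i − d_i)/19. The first 6 digits are (1, 0, 0, 18, 15, 18).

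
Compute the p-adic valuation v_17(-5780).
v_17(-5780) = 2

v_17(n) is the largest exponent k such that 17^k divides n. Factor out: -5780 = -17^2 · 20. (Sign doesn't affect v_p.) So v_17(-5780) = 2.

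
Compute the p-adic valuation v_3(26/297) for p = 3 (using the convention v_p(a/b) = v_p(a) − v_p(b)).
v_3(26/297) = -3

Factor powers of 3 from the numerator and denominator of the reduced fraction: 26 = 3^0 · 26 and 297 = 3^3 · 11. Apply v_p(a/b) = v_p(a) − v_p(b): v_3(26/297) = 0 − 3 = -3.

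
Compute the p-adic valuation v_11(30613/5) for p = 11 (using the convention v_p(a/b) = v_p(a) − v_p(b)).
v_11(30613/5) = 3

Factor powers of 11 from the numerator and denominator of the reduced fraction: 30613 = 11^3 · 23 and 5 = 11^0 · 5. Apply v_p(a/b) = v_p(a) − v_p(b): v_11(30613/5) = 3 − 0 = 3.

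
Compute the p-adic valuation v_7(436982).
v_7(436982) = 5

v_7(n) is the largest exponent k such that 7^k divides n. Factor out: 436982 = 7^5 · 26. (Sign doesn't affect v_p.) So v_7(436982) = 5.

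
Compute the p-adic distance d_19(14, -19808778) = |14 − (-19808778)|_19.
d_19(14, -19808778) = 1/2476099

Step 1 — x − y = 14 − (-19808778) = 19808792. Step 2 — v_19(19808792) = 5 (factor: 19808792 = (19^5 · 8); the sign does not affect v_p). Step 3 — |x − y|_19 = 19^{-5} = 1/2476099.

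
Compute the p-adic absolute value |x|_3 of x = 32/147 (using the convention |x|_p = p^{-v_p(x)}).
|32/147|_3 = 3

Step 1 — compute v_3(x) by factoring powers of 3 out of the numerator and denominator: v_3(32/147) = -1. Step 2 — apply |x|_p = p^{-v_p(x)} = 3^{1} = 3.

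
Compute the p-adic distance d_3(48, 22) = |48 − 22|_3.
d_3(48, 22) = 1

Step 1 — x − y = 48 − 22 = 26. Step 2 — v_3(26) = 0 (factor: 26 = (3^0 · 26); the sign does not affect v_p). Step 3 — |x − y|_3 = 3^{0} = 1.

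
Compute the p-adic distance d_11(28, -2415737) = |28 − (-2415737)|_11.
d_11(28, -2415737) = 1/161051

Step 1 — x − y = 28 − (-2415737) = 2415765. Step 2 — v_11(2415765) = 5 (factor: 2415765 = (11^5 · 15); the sign does not affect v_p). Step 3 — |x − y|_11 = 11^{-5} = 1/161051.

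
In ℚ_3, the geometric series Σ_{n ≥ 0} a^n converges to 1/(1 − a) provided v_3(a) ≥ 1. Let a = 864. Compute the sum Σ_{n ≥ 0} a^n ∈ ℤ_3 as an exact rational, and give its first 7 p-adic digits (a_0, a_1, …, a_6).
Σ a^n = 1/(1 − a) = -1/863;  first 7 digits = (1, 0, 0, 2, 1, 0, 2)

v_3(a) = 3 ≥ 1, so the series converges in ℤ_3 to 1/(1 − a) = 1/(1 − 864) = -1/863. Expand this rational in ℤ_3: compute digits iteratively via d_i = x_i mod 3, x_{i+1} = (x_i − d_i)/3. The first 7 digits are (1, 0, 0, 2, 1, 0, 2).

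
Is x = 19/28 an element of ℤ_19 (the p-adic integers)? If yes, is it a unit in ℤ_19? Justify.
x ∈ ℤ_19 but not a unit; v_19(x) = 1 > 0

ℤ_19 = {x ∈ ℚ_19 : v_19(x) ≥ 0} and ℤ_19^× = {x ∈ ℤ_19 : v_19(x) = 0}. Here v_19(19/28) = v_19(num) − v_19(den) = 1; compare against these criteria.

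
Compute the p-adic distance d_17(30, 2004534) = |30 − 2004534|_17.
d_17(30, 2004534) = 1/83521

Step 1 — x − y = 30 − 2004534 = -2004504. Step 2 — v_17(-2004504) = 4 (factor: -2004504 = −(17^4 · 24); the sign does not affect v_p). Step 3 — |x − y|_17 = 17^{-4} = 1/83521.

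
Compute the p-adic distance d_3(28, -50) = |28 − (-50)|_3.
d_3(28, -50) = 1/3

Step 1 — x − y = 28 − (-50) = 78. Step 2 — v_3(78) = 1 (factor: 78 = (3^1 · 26); the sign does not affect v_p). Step 3 — |x − y|_3 = 3^{-1} = 1/3.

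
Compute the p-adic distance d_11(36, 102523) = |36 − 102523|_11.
d_11(36, 102523) = 1/14641

Step 1 — x − y = 36 − 102523 = -102487. Step 2 — v_11(-102487) = 4 (factor: -102487 = −(11^4 · 7); the sign does not affect v_p). Step 3 — |x − y|_11 = 11^{-4} = 1/14641.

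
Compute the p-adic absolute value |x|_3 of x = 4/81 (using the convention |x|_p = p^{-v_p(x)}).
|4/81|_3 = 81

Step 1 — compute v_3(x) by factoring powers of 3 out of the numerator and denominator: v_3(4/81) = -4. Step 2 — apply |x|_p = p^{-v_p(x)} = 3^{4} = 81.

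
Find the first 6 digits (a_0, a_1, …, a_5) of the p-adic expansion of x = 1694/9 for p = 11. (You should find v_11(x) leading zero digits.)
(a_0, …, a_5) = (0, 0, 4, 1, 6, 8)

v_11(1694/9) = 2, so a_0 = ... = a_1 = 0. Factor out: x = 11^2 · u with u = 14/9 a unit in ℤ_11. Expand u iteratively via a_{v+i} = u_i mod 11, u_{i+1} = (u_i − a_{v+i})/11:
  u_0 = 14/9;  a_2 = 4;  u_1 = (u_0 − 4)/11 = -2/9
  u_1 = -2/9;  a_3 = 1;  u_2 = (u_1 − 1)/11 = -1/9
  u_2 = -1/9;  a_4 = 6;  u_3 = (u_2 − 6)/11 = -5/9
  u_3 = -5/9;  a_5 = 8;  u_4 = (u_3 − 8)/11 = -7/9
Digits: (0, 0, 4, 1, 6, 8).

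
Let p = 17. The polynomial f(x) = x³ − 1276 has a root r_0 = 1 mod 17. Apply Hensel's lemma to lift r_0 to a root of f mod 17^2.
r_1 = 137 (mod 289)

Hensel: r_{i+1} = r_i − f(r_i)/f′(r_i) mod 17^{i+2}, where f′(x) = 3x². Iterate:
  r_0 = 1 (mod 17)
  r_1 = 137 (mod 289)
Final: r = 137 with f(r) ≡ 0 mod 17^2.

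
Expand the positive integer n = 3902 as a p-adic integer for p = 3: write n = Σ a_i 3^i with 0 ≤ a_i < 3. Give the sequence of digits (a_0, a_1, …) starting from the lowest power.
(a_0, a_1, …) = (2, 1, 1, 0, 0, 1, 2, 1)

Repeated division by 3 gives the digits low-to-high: 3902 = 2 + 1·3^1 + 1·3^2 + 1·3^5 + 2·3^6 + 1·3^7. Digit sequence: (2, 1, 1, 0, 0, 1, 2, 1).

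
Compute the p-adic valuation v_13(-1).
v_13(-1) = 0

v_13(n) is the largest exponent k such that 13^k divides n. Factor out: -1 = -13^0 · 1. (Sign doesn't affect v_p.) So v_13(-1) = 0.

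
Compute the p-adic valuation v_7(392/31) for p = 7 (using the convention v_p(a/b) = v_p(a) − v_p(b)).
v_7(392/31) = 2

Factor powers of 7 from the numerator and denominator of the reduced fraction: 392 = 7^2 · 8 and 31 = 7^0 · 31. Apply v_p(a/b) = v_p(a) − v_p(b): v_7(392/31) = 2 − 0 = 2.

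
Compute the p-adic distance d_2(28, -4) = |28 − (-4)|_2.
d_2(28, -4) = 1/32

Step 1 — x − y = 28 − (-4) = 32. Step 2 — v_2(32) = 5 (factor: 32 = (2^5 · 1); the sign does not affect v_p). Step 3 — |x − y|_2 = 2^{-5} = 1/32.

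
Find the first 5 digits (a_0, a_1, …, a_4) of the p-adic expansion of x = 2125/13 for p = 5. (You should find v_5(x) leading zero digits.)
(a_0, …, a_4) = (0, 0, 0, 4, 1)

v_5(2125/13) = 3, so a_0 = ... = a_2 = 0. Factor out: x = 5^3 · u with u = 17/13 a unit in ℤ_5. Expand u iteratively via a_{v+i} = u_i mod 5, u_{i+1} = (u_i − a_{v+i})/5:
  u_0 = 17/13;  a_3 = 4;  u_1 = (u_0 − 4)/5 = -7/13
  u_1 = -7/13;  a_4 = 1;  u_2 = (u_1 − 1)/5 = -4/13
Digits: (0, 0, 0, 4, 1).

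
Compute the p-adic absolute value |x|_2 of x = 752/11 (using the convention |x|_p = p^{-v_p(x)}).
|752/11|_2 = 1/16

Step 1 — compute v_2(x) by factoring powers of 2 out of the numerator and denominator: v_2(752/11) = 4. Step 2 — apply |x|_p = p^{-v_p(x)} = 2^{-4} = 1/16.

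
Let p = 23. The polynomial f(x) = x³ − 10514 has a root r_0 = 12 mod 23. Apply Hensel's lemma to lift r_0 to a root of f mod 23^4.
r_3 = 14019 (mod 279841)

Hensel: r_{i+1} = r_i − f(r_i)/f′(r_i) mod 23^{i+2}, where f′(x) = 3x². Iterate:
  r_0 = 12 (mod 23)
  r_1 = 265 (mod 529)
  r_2 = 1852 (mod 12167)
  r_3 = 14019 (mod 279841)
Final: r = 14019 with f(r) ≡ 0 mod 23^4.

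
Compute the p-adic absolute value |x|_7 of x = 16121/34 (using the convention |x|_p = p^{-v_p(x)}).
|16121/34|_7 = 1/343

Step 1 — compute v_7(x) by factoring powers of 7 out of the numerator and denominator: v_7(16121/34) = 3. Step 2 — apply |x|_p = p^{-v_p(x)} = 7^{-3} = 1/343.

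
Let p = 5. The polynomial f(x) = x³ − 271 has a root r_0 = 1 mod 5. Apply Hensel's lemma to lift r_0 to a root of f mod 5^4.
r_3 = 116 (mod 625)

Hensel: r_{i+1} = r_i − f(r_i)/f′(r_i) mod 5^{i+2}, where f′(x) = 3x². Iterate:
  r_0 = 1 (mod 5)
  r_1 = 16 (mod 25)
  r_2 = 116 (mod 125)
  r_3 = 116 (mod 625)
Final: r = 116 with f(r) ≡ 0 mod 5^4.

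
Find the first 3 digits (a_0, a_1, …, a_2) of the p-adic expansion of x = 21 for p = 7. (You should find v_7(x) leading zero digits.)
(a_0, …, a_2) = (0, 3, 0)

v_7(21) = 1, so a_0 = ... = a_0 = 0. Factor out: x = 7^1 · u with u = 3 a unit in ℤ_7. Expand u iteratively via a_{v+i} = u_i mod 7, u_{i+1} = (u_i − a_{v+i})/7:
  u_0 = 3;  a_1 = 3;  u_1 = (u_0 − 3)/7 = 0
  u_1 = 0;  a_2 = 0;  u_2 = (u_1 − 0)/7 = 0
Digits: (0, 3, 0).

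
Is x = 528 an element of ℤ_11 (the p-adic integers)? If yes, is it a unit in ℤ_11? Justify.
x ∈ ℤ_11 but not a unit; v_11(x) = 1 > 0

ℤ_11 = {x ∈ ℚ_11 : v_11(x) ≥ 0} and ℤ_11^× = {x ∈ ℤ_11 : v_11(x) = 0}. Here v_11(528) = v_11(num) − v_11(den) = 1; compare against these criteria.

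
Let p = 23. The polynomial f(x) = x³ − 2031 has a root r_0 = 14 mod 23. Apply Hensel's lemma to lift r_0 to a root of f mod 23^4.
r_3 = 30397 (mod 279841)

Hensel: r_{i+1} = r_i − f(r_i)/f′(r_i) mod 23^{i+2}, where f′(x) = 3x². Iterate:
  r_0 = 14 (mod 23)
  r_1 = 244 (mod 529)
  r_2 = 6063 (mod 12167)
  r_3 = 30397 (mod 279841)
Final: r = 30397 with f(r) ≡ 0 mod 23^4.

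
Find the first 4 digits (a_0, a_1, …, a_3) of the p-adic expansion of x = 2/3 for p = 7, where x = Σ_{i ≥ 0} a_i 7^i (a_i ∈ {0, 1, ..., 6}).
(a_0, …, a_3) = (3, 2, 2, 2)

v_7(2/3) = 0 (numerator and denominator both coprime to 7), so x ∈ ℤ_7^×. Compute digits iteratively via a_i = x_i mod 7, x_{i+1} = (x_i − a_i)/7, with x_0 = x:
  x_0 = 2/3;  a_0 = 3;  x_1 = (x_0 − 3)/7 = -1/3
  x_1 = -1/3;  a_1 = 2;  x_2 = (x_1 − 2)/7 = -1/3
  x_2 = -1/3;  a_2 = 2;  x_3 = (x_2 − 2)/7 = -1/3
  x_3 = -1/3;  a_3 = 2;  x_4 = (x_3 − 2)/7 = -1/3
Digits: (3, 2, 2, 2).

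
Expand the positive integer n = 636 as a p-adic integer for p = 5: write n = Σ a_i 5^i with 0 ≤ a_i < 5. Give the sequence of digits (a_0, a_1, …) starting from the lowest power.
(a_0, a_1, …) = (1, 2, 0, 0, 1)

Repeated division by 5 gives the digits low-to-high: 636 = 1 + 2·5^1 + 1·5^4. Digit sequence: (1, 2, 0, 0, 1).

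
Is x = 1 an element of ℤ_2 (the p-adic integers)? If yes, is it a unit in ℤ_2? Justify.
x ∈ ℤ_2^× (unit); v_2(x) = 0

ℤ_2 = {x ∈ ℚ_2 : v_2(x) ≥ 0} and ℤ_2^× = {x ∈ ℤ_2 : v_2(x) = 0}. Here v_2(1) = v_2(num) − v_2(den) = 0; compare against these criteria.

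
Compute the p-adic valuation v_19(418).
v_19(418) = 1

v_19(n) is the largest exponent k such that 19^k divides n. Factor out: 418 = 19^1 · 22. (Sign doesn't affect v_p.) So v_19(418) = 1.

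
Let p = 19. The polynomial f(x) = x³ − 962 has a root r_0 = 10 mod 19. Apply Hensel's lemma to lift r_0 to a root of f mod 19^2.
r_1 = 200 (mod 361)

Hensel: r_{i+1} = r_i − f(r_i)/f′(r_i) mod 19^{i+2}, where f′(x) = 3x². Iterate:
  r_0 = 10 (mod 19)
  r_1 = 200 (mod 361)
Final: r = 200 with f(r) ≡ 0 mod 19^2.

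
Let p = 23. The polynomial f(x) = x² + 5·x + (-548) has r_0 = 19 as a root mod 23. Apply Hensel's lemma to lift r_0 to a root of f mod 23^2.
r_1 = 341 (mod 529)

Hensel: r_{i+1} = r_i − f(r_i)·(f′(r_i))^{-1} mod 23^{i+2}, f′(x) = 2x + 5. Iterate:
  r_0 = 19 (mod 23)
  r_1 = 341 (mod 529)
Final: r = 341 satisfies f(r) ≡ 0 mod 23^2.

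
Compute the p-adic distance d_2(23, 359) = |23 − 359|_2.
d_2(23, 359) = 1/16

Step 1 — x − y = 23 − 359 = -336. Step 2 — v_2(-336) = 4 (factor: -336 = −(2^4 · 21); the sign does not affect v_p). Step 3 — |x − y|_2 = 2^{-4} = 1/16.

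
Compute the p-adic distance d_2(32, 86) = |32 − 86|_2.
d_2(32, 86) = 1/2

Step 1 — x − y = 32 − 86 = -54. Step 2 — v_2(-54) = 1 (factor: -54 = −(2^1 · 27); the sign does not affect v_p). Step 3 — |x − y|_2 = 2^{-1} = 1/2.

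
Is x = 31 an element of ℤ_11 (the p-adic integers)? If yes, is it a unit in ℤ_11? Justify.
x ∈ ℤ_11^× (unit); v_11(x) = 0

ℤ_11 = {x ∈ ℚ_11 : v_11(x) ≥ 0} and ℤ_11^× = {x ∈ ℤ_11 : v_11(x) = 0}. Here v_11(31) = v_11(num) − v_11(den) = 0; compare against these criteria.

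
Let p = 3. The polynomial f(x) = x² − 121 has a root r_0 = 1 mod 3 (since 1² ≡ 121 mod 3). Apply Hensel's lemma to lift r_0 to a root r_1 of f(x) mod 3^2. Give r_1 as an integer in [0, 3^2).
r_1 = 7 (mod 9)

Hensel's recurrence: r_{i+1} = r_i − f(r_i)·(f′(r_i))^{-1} mod 3^{i+2}, with f′(x) = 2x. Iterate:
  r_0 = 1 (mod 3)
  r_1 = 7 (mod 9)
Final: r_1 = 7, and one checks f(r_1) ≡ 0 mod 3^2.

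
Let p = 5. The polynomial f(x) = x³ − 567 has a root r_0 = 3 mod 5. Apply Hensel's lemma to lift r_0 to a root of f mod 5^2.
r_1 = 23 (mod 25)

Hensel: r_{i+1} = r_i − f(r_i)/f′(r_i) mod 5^{i+2}, where f′(x) = 3x². Iterate:
  r_0 = 3 (mod 5)
  r_1 = 23 (mod 25)
Final: r = 23 with f(r) ≡ 0 mod 5^2.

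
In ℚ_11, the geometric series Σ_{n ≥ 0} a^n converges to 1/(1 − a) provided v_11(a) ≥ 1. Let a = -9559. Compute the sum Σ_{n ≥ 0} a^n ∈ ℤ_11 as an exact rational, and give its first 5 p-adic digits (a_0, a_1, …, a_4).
Σ a^n = 1/(1 − a) = 1/9560;  first 5 digits = (1, 0, 9, 3, 3)

v_11(a) = 2 ≥ 1, so the series converges in ℤ_11 to 1/(1 − a) = 1/(1 − (-9559)) = 1/9560. Expand this rational in ℤ_11: compute digits iteratively via d_i = x_i mod 11, x_{i+1} = (x_i − d_i)/11. The first 5 digits are (1, 0, 9, 3, 3).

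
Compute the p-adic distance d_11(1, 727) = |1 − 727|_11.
d_11(1, 727) = 1/121

Step 1 — x − y = 1 − 727 = -726. Step 2 — v_11(-726) = 2 (factor: -726 = −(11^2 · 6); the sign does not affect v_p). Step 3 — |x − y|_11 = 11^{-2} = 1/121.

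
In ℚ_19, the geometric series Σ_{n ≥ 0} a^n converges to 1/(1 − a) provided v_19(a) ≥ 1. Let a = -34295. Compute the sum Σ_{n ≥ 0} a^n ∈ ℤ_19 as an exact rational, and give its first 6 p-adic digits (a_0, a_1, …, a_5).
Σ a^n = 1/(1 − a) = 1/34296;  first 6 digits = (1, 0, 0, 14, 18, 18)

v_19(a) = 3 ≥ 1, so the series converges in ℤ_19 to 1/(1 − a) = 1/(1 − (-34295)) = 1/34296. Expand this rational in ℤ_19: compute digits iteratively via d_i = x_i mod 19, x_{i+1} = (x_i − d_i)/19. The first 6 digits are (1, 0, 0, 14, 18, 18).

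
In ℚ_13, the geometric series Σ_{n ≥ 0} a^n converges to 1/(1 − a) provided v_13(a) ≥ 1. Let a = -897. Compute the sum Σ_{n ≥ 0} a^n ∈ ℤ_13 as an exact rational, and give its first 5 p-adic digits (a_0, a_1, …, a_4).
Σ a^n = 1/(1 − a) = 1/898;  first 5 digits = (1, 9, 10, 2, 0)

v_13(a) = 1 ≥ 1, so the series converges in ℤ_13 to 1/(1 − a) = 1/(1 − (-897)) = 1/898. Expand this rational in ℤ_13: compute digits iteratively via d_i = x_i mod 13, x_{i+1} = (x_i − d_i)/13. The first 5 digits are (1, 9, 10, 2, 0).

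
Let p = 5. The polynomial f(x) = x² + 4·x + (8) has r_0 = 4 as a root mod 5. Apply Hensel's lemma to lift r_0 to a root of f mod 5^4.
r_3 = 259 (mod 625)

Hensel: r_{i+1} = r_i − f(r_i)·(f′(r_i))^{-1} mod 5^{i+2}, f′(x) = 2x + 4. Iterate:
  r_0 = 4 (mod 5)
  r_1 = 9 (mod 25)
  r_2 = 9 (mod 125)
  r_3 = 259 (mod 625)
Final: r = 259 satisfies f(r) ≡ 0 mod 5^4.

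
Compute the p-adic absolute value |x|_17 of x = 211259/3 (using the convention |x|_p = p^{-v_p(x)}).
|211259/3|_17 = 1/4913

Step 1 — compute v_17(x) by factoring powers of 17 out of the numerator and denominator: v_17(211259/3) = 3. Step 2 — apply |x|_p = p^{-v_p(x)} = 17^{-3} = 1/4913.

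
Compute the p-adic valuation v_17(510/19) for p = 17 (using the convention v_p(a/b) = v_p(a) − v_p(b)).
v_17(510/19) = 1

Factor powers of 17 from the numerator and denominator of the reduced fraction: 510 = 17^1 · 30 and 19 = 17^0 · 19. Apply v_p(a/b) = v_p(a) − v_p(b): v_17(510/19) = 1 − 0 = 1.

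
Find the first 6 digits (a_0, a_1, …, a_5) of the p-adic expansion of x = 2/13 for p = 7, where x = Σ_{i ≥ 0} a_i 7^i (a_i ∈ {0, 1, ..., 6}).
(a_0, …, a_5) = (5, 2, 5, 3, 0, 1)

v_7(2/13) = 0 (numerator and denominator both coprime to 7), so x ∈ ℤ_7^×. Compute digits iteratively via a_i = x_i mod 7, x_{i+1} = (x_i − a_i)/7, with x_0 = x:
  x_0 = 2/13;  a_0 = 5;  x_1 = (x_0 − 5)/7 = -9/13
  x_1 = -9/13;  a_1 = 2;  x_2 = (x_1 − 2)/7 = -5/13
  x_2 = -5/13;  a_2 = 5;  x_3 = (x_2 − 5)/7 = -10/13
  x_3 = -10/13;  a_3 = 3;  x_4 = (x_3 − 3)/7 = -7/13
  x_4 = -7/13;  a_4 = 0;  x_5 = (x_4 − 0)/7 = -1/13
  x_5 = -1/13;  a_5 = 1;  x_6 = (x_5 − 1)/7 = -2/13
Digits: (5, 2, 5, 3, 0, 1).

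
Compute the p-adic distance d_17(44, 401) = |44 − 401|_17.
d_17(44, 401) = 1/17

Step 1 — x − y = 44 − 401 = -357. Step 2 — v_17(-357) = 1 (factor: -357 = −(17^1 · 21); the sign does not affect v_p). Step 3 — |x − y|_17 = 17^{-1} = 1/17.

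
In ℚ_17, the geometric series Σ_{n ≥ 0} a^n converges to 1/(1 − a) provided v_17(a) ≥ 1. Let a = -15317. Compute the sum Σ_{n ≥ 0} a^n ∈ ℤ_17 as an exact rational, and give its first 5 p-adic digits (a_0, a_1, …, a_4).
Σ a^n = 1/(1 − a) = 1/15318;  first 5 digits = (1, 0, 15, 13, 3)

v_17(a) = 2 ≥ 1, so the series converges in ℤ_17 to 1/(1 − a) = 1/(1 − (-15317)) = 1/15318. Expand this rational in ℤ_17: compute digits iteratively via d_i = x_i mod 17, x_{i+1} = (x_i − d_i)/17. The first 5 digits are (1, 0, 15, 13, 3).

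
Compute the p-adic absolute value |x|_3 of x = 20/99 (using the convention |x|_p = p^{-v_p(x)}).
|20/99|_3 = 9

Step 1 — compute v_3(x) by factoring powers of 3 out of the numerator and denominator: v_3(20/99) = -2. Step 2 — apply |x|_p = p^{-v_p(x)} = 3^{2} = 9.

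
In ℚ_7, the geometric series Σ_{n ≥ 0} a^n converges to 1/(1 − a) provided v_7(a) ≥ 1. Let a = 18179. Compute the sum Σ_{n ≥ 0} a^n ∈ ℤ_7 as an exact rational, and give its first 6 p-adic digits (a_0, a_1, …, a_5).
Σ a^n = 1/(1 − a) = -1/18178;  first 6 digits = (1, 0, 0, 4, 0, 1)

v_7(a) = 3 ≥ 1, so the series converges in ℤ_7 to 1/(1 − a) = 1/(1 − 18179) = -1/18178. Expand this rational in ℤ_7: compute digits iteratively via d_i = x_i mod 7, x_{i+1} = (x_i − d_i)/7. The first 6 digits are (1, 0, 0, 4, 0, 1).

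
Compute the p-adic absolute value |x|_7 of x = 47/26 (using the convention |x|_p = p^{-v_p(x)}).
|47/26|_7 = 1

Step 1 — compute v_7(x) by factoring powers of 7 out of the numerator and denominator: v_7(47/26) = 0. Step 2 — apply |x|_p = p^{-v_p(x)} = 7^{0} = 1.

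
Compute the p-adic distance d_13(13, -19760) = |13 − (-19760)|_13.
d_13(13, -19760) = 1/2197

Step 1 — x − y = 13 − (-19760) = 19773. Step 2 — v_13(19773) = 3 (factor: 19773 = (13^3 · 9); the sign does not affect v_p). Step 3 — |x − y|_13 = 13^{-3} = 1/2197.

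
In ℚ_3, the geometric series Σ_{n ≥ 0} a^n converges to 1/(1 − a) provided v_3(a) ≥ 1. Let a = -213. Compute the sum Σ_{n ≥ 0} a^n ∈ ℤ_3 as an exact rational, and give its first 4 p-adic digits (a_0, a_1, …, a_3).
Σ a^n = 1/(1 − a) = 1/214;  first 4 digits = (1, 1, 1, 2)

v_3(a) = 1 ≥ 1, so the series converges in ℤ_3 to 1/(1 − a) = 1/(1 − (-213)) = 1/214. Expand this rational in ℤ_3: compute digits iteratively via d_i = x_i mod 3, x_{i+1} = (x_i − d_i)/3. The first 4 digits are (1, 1, 1, 2).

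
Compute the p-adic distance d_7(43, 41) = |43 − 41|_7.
d_7(43, 41) = 1

Step 1 — x − y = 43 − 41 = 2. Step 2 — v_7(2) = 0 (factor: 2 = (7^0 · 2); the sign does not affect v_p). Step 3 — |x − y|_7 = 7^{0} = 1.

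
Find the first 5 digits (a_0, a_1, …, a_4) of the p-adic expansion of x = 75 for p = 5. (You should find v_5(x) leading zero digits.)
(a_0, …, a_4) = (0, 0, 3, 0, 0)

v_5(75) = 2, so a_0 = ... = a_1 = 0. Factor out: x = 5^2 · u with u = 3 a unit in ℤ_5. Expand u iteratively via a_{v+i} = u_i mod 5, u_{i+1} = (u_i − a_{v+i})/5:
  u_0 = 3;  a_2 = 3;  u_1 = (u_0 − 3)/5 = 0
  u_1 = 0;  a_3 = 0;  u_2 = (u_1 − 0)/5 = 0
  u_2 = 0;  a_4 = 0;  u_3 = (u_2 − 0)/5 = 0
Digits: (0, 0, 3, 0, 0).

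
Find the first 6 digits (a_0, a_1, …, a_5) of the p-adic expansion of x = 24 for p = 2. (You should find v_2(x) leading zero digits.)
(a_0, …, a_5) = (0, 0, 0, 1, 1, 0)

v_2(24) = 3, so a_0 = ... = a_2 = 0. Factor out: x = 2^3 · u with u = 3 a unit in ℤ_2. Expand u iteratively via a_{v+i} = u_i mod 2, u_{i+1} = (u_i − a_{v+i})/2:
  u_0 = 3;  a_3 = 1;  u_1 = (u_0 − 1)/2 = 1
  u_1 = 1;  a_4 = 1;  u_2 = (u_1 − 1)/2 = 0
  u_2 = 0;  a_5 = 0;  u_3 = (u_2 − 0)/2 = 0
Digits: (0, 0, 0, 1, 1, 0).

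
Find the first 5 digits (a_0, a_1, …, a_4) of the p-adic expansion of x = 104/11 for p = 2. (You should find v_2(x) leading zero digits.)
(a_0, …, a_4) = (0, 0, 0, 1, 1)

v_2(104/11) = 3, so a_0 = ... = a_2 = 0. Factor out: x = 2^3 · u with u = 13/11 a unit in ℤ_2. Expand u iteratively via a_{v+i} = u_i mod 2, u_{i+1} = (u_i − a_{v+i})/2:
  u_0 = 13/11;  a_3 = 1;  u_1 = (u_0 − 1)/2 = 1/11
  u_1 = 1/11;  a_4 = 1;  u_2 = (u_1 − 1)/2 = -5/11
Digits: (0, 0, 0, 1, 1).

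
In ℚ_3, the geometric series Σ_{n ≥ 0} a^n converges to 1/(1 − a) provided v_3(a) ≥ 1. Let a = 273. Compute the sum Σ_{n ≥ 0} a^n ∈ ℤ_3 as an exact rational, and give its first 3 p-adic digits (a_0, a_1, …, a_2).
Σ a^n = 1/(1 − a) = -1/272;  first 3 digits = (1, 1, 1)

v_3(a) = 1 ≥ 1, so the series converges in ℤ_3 to 1/(1 − a) = 1/(1 − 273) = -1/272. Expand this rational in ℤ_3: compute digits iteratively via d_i = x_i mod 3, x_{i+1} = (x_i − d_i)/3. The first 3 digits are (1, 1, 1).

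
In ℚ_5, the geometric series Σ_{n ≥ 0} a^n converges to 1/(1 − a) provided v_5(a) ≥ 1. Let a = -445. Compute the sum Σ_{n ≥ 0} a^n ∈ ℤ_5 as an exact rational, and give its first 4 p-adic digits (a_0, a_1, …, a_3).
Σ a^n = 1/(1 − a) = 1/446;  first 4 digits = (1, 1, 3, 1)

v_5(a) = 1 ≥ 1, so the series converges in ℤ_5 to 1/(1 − a) = 1/(1 − (-445)) = 1/446. Expand this rational in ℤ_5: compute digits iteratively via d_i = x_i mod 5, x_{i+1} = (x_i − d_i)/5. The first 4 digits are (1, 1, 3, 1).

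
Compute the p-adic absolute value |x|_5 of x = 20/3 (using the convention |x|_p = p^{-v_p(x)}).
|20/3|_5 = 1/5

Step 1 — compute v_5(x) by factoring powers of 5 out of the numerator and denominator: v_5(20/3) = 1. Step 2 — apply |x|_p = p^{-v_p(x)} = 5^{-1} = 1/5.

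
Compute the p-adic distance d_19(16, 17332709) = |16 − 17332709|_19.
d_19(16, 17332709) = 1/2476099

Step 1 — x − y = 16 − 17332709 = -17332693. Step 2 — v_19(-17332693) = 5 (factor: -17332693 = −(19^5 · 7); the sign does not affect v_p). Step 3 — |x − y|_19 = 19^{-5} = 1/2476099.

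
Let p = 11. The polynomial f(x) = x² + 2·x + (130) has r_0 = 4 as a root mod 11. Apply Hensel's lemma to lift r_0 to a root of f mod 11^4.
r_3 = 5603 (mod 14641)

Hensel: r_{i+1} = r_i − f(r_i)·(f′(r_i))^{-1} mod 11^{i+2}, f′(x) = 2x + 2. Iterate:
  r_0 = 4 (mod 11)
  r_1 = 37 (mod 121)
  r_2 = 279 (mod 1331)
  r_3 = 5603 (mod 14641)
Final: r = 5603 satisfies f(r) ≡ 0 mod 11^4.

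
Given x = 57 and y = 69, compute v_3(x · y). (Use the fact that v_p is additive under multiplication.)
v_3(3933) = 2

v_p(x) = 1 (factor: 57 = 3^1 · 19); v_p(y) = 1 (factor: 69 = 3^1 · 23). Additivity: v_p(xy) = v_p(x) + v_p(y) = 1 + 1 = 2. (Direct check: xy = 3933 = 3^2 · (437).)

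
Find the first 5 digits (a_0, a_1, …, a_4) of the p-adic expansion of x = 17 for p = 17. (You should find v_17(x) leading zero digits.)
(a_0, …, a_4) = (0, 1, 0, 0, 0)

v_17(17) = 1, so a_0 = ... = a_0 = 0. Factor out: x = 17^1 · u with u = 1 a unit in ℤ_17. Expand u iteratively via a_{v+i} = u_i mod 17, u_{i+1} = (u_i − a_{v+i})/17:
  u_0 = 1;  a_1 = 1;  u_1 = (u_0 − 1)/17 = 0
  u_1 = 0;  a_2 = 0;  u_2 = (u_1 − 0)/17 = 0
  u_2 = 0;  a_3 = 0;  u_3 = (u_2 − 0)/17 = 0
  u_3 = 0;  a_4 = 0;  u_4 = (u_3 − 0)/17 = 0
Digits: (0, 1, 0, 0, 0).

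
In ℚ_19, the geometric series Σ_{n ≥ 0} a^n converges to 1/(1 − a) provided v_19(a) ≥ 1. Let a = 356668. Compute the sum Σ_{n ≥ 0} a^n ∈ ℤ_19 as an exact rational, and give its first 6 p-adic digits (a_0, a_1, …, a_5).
Σ a^n = 1/(1 − a) = -1/356667;  first 6 digits = (1, 0, 0, 14, 2, 0)

v_19(a) = 3 ≥ 1, so the series converges in ℤ_19 to 1/(1 − a) = 1/(1 − 356668) = -1/356667. Expand this rational in ℤ_19: compute digits iteratively via d_i = x_i mod 19, x_{i+1} = (x_i − d_i)/19. The first 6 digits are (1, 0, 0, 14, 2, 0).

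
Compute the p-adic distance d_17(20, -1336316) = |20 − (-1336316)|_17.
d_17(20, -1336316) = 1/83521

Step 1 — x − y = 20 − (-1336316) = 1336336. Step 2 — v_17(1336336) = 4 (factor: 1336336 = (17^4 · 16); the sign does not affect v_p). Step 3 — |x − y|_17 = 17^{-4} = 1/83521.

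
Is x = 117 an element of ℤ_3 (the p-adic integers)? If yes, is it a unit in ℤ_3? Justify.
x ∈ ℤ_3 but not a unit; v_3(x) = 2 > 0

ℤ_3 = {x ∈ ℚ_3 : v_3(x) ≥ 0} and ℤ_3^× = {x ∈ ℤ_3 : v_3(x) = 0}. Here v_3(117) = v_3(num) − v_3(den) = 2; compare against these criteria.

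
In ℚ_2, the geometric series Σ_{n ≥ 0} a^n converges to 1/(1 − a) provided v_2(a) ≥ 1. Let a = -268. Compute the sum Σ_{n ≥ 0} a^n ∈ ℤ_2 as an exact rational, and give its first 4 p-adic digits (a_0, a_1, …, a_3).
Σ a^n = 1/(1 − a) = 1/269;  first 4 digits = (1, 0, 1, 0)

v_2(a) = 2 ≥ 1, so the series converges in ℤ_2 to 1/(1 − a) = 1/(1 − (-268)) = 1/269. Expand this rational in ℤ_2: compute digits iteratively via d_i = x_i mod 2, x_{i+1} = (x_i − d_i)/2. The first 4 digits are (1, 0, 1, 0).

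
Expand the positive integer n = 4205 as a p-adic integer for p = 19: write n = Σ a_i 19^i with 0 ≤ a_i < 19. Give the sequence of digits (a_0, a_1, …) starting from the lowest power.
(a_0, a_1, …) = (6, 12, 11)

Repeated division by 19 gives the digits low-to-high: 4205 = 6 + 12·19^1 + 11·19^2. Digit sequence: (6, 12, 11).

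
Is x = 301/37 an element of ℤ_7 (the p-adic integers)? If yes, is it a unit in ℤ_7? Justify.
x ∈ ℤ_7 but not a unit; v_7(x) = 1 > 0

ℤ_7 = {x ∈ ℚ_7 : v_7(x) ≥ 0} and ℤ_7^× = {x ∈ ℤ_7 : v_7(x) = 0}. Here v_7(301/37) = v_7(num) − v_7(den) = 1; compare against these criteria.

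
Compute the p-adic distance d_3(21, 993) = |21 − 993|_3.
d_3(21, 993) = 1/243

Step 1 — x − y = 21 − 993 = -972. Step 2 — v_3(-972) = 5 (factor: -972 = −(3^5 · 4); the sign does not affect v_p). Step 3 — |x − y|_3 = 3^{-5} = 1/243.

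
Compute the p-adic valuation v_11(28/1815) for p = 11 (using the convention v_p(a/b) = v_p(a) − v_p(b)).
v_11(28/1815) = -2

Factor powers of 11 from the numerator and denominator of the reduced fraction: 28 = 11^0 · 28 and 1815 = 11^2 · 15. Apply v_p(a/b) = v_p(a) − v_p(b): v_11(28/1815) = 0 − 2 = -2.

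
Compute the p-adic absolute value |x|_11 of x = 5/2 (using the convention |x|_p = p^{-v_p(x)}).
|5/2|_11 = 1

Step 1 — compute v_11(x) by factoring powers of 11 out of the numerator and denominator: v_11(5/2) = 0. Step 2 — apply |x|_p = p^{-v_p(x)} = 11^{0} = 1.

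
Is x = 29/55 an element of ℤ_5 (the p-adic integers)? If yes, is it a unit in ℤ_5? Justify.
x ∉ ℤ_5 (v_5(x) = -1 < 0)

ℤ_5 = {x ∈ ℚ_5 : v_5(x) ≥ 0} and ℤ_5^× = {x ∈ ℤ_5 : v_5(x) = 0}. Here v_5(29/55) = v_5(num) − v_5(den) = -1; compare against these criteria.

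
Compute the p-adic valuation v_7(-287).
v_7(-287) = 1

v_7(n) is the largest exponent k such that 7^k divides n. Factor out: -287 = -7^1 · 41. (Sign doesn't affect v_p.) So v_7(-287) = 1.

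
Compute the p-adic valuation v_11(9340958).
v_11(9340958) = 5

v_11(n) is the largest exponent k such that 11^k divides n. Factor out: 9340958 = 11^5 · 58. (Sign doesn't affect v_p.) So v_11(9340958) = 5.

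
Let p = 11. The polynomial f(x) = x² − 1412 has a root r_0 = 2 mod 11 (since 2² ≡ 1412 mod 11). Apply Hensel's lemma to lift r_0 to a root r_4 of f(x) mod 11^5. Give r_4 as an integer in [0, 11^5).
r_4 = 62548 (mod 161051)

Hensel's recurrence: r_{i+1} = r_i − f(r_i)·(f′(r_i))^{-1} mod 11^{i+2}, with f′(x) = 2x. Iterate:
  r_0 = 2 (mod 11)
  r_1 = 112 (mod 121)
  r_2 = 1322 (mod 1331)
  r_3 = 3984 (mod 14641)
  r_4 = 62548 (mod 161051)
Final: r_4 = 62548, and one checks f(r_4) ≡ 0 mod 11^5.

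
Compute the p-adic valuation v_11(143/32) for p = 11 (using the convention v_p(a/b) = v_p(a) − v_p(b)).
v_11(143/32) = 1

Factor powers of 11 from the numerator and denominator of the reduced fraction: 143 = 11^1 · 13 and 32 = 11^0 · 32. Apply v_p(a/b) = v_p(a) − v_p(b): v_11(143/32) = 1 − 0 = 1.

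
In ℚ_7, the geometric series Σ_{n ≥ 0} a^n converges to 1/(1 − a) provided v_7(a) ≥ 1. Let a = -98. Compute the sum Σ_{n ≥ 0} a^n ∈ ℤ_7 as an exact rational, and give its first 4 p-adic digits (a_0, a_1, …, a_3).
Σ a^n = 1/(1 − a) = 1/99;  first 4 digits = (1, 0, 5, 6)

v_7(a) = 2 ≥ 1, so the series converges in ℤ_7 to 1/(1 − a) = 1/(1 − (-98)) = 1/99. Expand this rational in ℤ_7: compute digits iteratively via d_i = x_i mod 7, x_{i+1} = (x_i − d_i)/7. The first 4 digits are (1, 0, 5, 6).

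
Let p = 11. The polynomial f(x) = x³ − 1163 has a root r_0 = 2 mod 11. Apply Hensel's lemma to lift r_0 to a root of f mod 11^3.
r_2 = 915 (mod 1331)

Hensel: r_{i+1} = r_i − f(r_i)/f′(r_i) mod 11^{i+2}, where f′(x) = 3x². Iterate:
  r_0 = 2 (mod 11)
  r_1 = 68 (mod 121)
  r_2 = 915 (mod 1331)
Final: r = 915 with f(r) ≡ 0 mod 11^3.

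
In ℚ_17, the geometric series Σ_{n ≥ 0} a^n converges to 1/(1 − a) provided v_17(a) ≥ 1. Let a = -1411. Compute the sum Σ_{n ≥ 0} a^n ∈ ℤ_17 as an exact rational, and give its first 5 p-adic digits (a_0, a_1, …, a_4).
Σ a^n = 1/(1 − a) = 1/1412;  first 5 digits = (1, 2, 16, 4, 14)

v_17(a) = 1 ≥ 1, so the series converges in ℤ_17 to 1/(1 − a) = 1/(1 − (-1411)) = 1/1412. Expand this rational in ℤ_17: compute digits iteratively via d_i = x_i mod 17, x_{i+1} = (x_i − d_i)/17. The first 5 digits are (1, 2, 16, 4, 14).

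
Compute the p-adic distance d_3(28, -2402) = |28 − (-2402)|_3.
d_3(28, -2402) = 1/243

Step 1 — x − y = 28 − (-2402) = 2430. Step 2 — v_3(2430) = 5 (factor: 2430 = (3^5 · 10); the sign does not affect v_p). Step 3 — |x − y|_3 = 3^{-5} = 1/243.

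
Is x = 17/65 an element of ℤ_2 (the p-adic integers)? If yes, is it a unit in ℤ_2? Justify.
x ∈ ℤ_2^× (unit); v_2(x) = 0

ℤ_2 = {x ∈ ℚ_2 : v_2(x) ≥ 0} and ℤ_2^× = {x ∈ ℤ_2 : v_2(x) = 0}. Here v_2(17/65) = v_2(num) − v_2(den) = 0; compare against these criteria.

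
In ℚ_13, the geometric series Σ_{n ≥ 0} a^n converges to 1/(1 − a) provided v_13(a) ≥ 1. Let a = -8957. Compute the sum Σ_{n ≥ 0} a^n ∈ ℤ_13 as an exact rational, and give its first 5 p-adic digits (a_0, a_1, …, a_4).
Σ a^n = 1/(1 − a) = 1/8958;  first 5 digits = (1, 0, 12, 8, 0)

v_13(a) = 2 ≥ 1, so the series converges in ℤ_13 to 1/(1 − a) = 1/(1 − (-8957)) = 1/8958. Expand this rational in ℤ_13: compute digits iteratively via d_i = x_i mod 13, x_{i+1} = (x_i − d_i)/13. The first 5 digits are (1, 0, 12, 8, 0).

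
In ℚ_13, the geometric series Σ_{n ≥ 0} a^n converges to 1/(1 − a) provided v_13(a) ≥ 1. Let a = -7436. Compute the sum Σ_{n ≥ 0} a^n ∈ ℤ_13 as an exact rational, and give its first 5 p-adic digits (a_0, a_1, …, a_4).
Σ a^n = 1/(1 − a) = 1/7437;  first 5 digits = (1, 0, 8, 9, 11)

v_13(a) = 2 ≥ 1, so the series converges in ℤ_13 to 1/(1 − a) = 1/(1 − (-7436)) = 1/7437. Expand this rational in ℤ_13: compute digits iteratively via d_i = x_i mod 13, x_{i+1} = (x_i − d_i)/13. The first 5 digits are (1, 0, 8, 9, 11).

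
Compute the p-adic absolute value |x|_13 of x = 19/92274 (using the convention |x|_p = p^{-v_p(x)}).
|19/92274|_13 = 2197

Step 1 — compute v_13(x) by factoring powers of 13 out of the numerator and denominator: v_13(19/92274) = -3. Step 2 — apply |x|_p = p^{-v_p(x)} = 13^{3} = 2197.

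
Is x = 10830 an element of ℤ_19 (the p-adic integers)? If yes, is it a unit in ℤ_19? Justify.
x ∈ ℤ_19 but not a unit; v_19(x) = 2 > 0

ℤ_19 = {x ∈ ℚ_19 : v_19(x) ≥ 0} and ℤ_19^× = {x ∈ ℤ_19 : v_19(x) = 0}. Here v_19(10830) = v_19(num) − v_19(den) = 2; compare against these criteria.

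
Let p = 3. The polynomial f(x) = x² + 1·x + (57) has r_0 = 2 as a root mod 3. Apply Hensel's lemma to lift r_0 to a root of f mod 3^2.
r_1 = 2 (mod 9)

Hensel: r_{i+1} = r_i − f(r_i)·(f′(r_i))^{-1} mod 3^{i+2}, f′(x) = 2x + 1. Iterate:
  r_0 = 2 (mod 3)
  r_1 = 2 (mod 9)
Final: r = 2 satisfies f(r) ≡ 0 mod 3^2.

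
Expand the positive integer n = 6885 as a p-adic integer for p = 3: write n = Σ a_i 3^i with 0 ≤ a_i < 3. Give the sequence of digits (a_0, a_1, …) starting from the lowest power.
(a_0, a_1, …) = (0, 0, 0, 0, 1, 1, 0, 0, 1)

Repeated division by 3 gives the digits low-to-high: 6885 = 1·3^4 + 1·3^5 + 1·3^8. Digit sequence: (0, 0, 0, 0, 1, 1, 0, 0, 1).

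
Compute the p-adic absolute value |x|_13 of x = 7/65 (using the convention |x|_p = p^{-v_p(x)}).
|7/65|_13 = 13

Step 1 — compute v_13(x) by factoring powers of 13 out of the numerator and denominator: v_13(7/65) = -1. Step 2 — apply |x|_p = p^{-v_p(x)} = 13^{1} = 13.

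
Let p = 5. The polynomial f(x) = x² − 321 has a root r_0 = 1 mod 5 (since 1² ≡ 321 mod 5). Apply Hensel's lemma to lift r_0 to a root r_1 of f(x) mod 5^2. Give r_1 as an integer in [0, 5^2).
r_1 = 11 (mod 25)

Hensel's recurrence: r_{i+1} = r_i − f(r_i)·(f′(r_i))^{-1} mod 5^{i+2}, with f′(x) = 2x. Iterate:
  r_0 = 1 (mod 5)
  r_1 = 11 (mod 25)
Final: r_1 = 11, and one checks f(r_1) ≡ 0 mod 5^2.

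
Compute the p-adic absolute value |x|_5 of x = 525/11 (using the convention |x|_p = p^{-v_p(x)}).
|525/11|_5 = 1/25

Step 1 — compute v_5(x) by factoring powers of 5 out of the numerator and denominator: v_5(525/11) = 2. Step 2 — apply |x|_p = p^{-v_p(x)} = 5^{-2} = 1/25.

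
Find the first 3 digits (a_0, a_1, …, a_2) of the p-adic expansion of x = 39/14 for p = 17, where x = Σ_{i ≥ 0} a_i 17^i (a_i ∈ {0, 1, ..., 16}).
(a_0, …, a_2) = (4, 6, 13)

v_17(39/14) = 0 (numerator and denominator both coprime to 17), so x ∈ ℤ_17^×. Compute digits iteratively via a_i = x_i mod 17, x_{i+1} = (x_i − a_i)/17, with x_0 = x:
  x_0 = 39/14;  a_0 = 4;  x_1 = (x_0 − 4)/17 = -1/14
  x_1 = -1/14;  a_1 = 6;  x_2 = (x_1 − 6)/17 = -5/14
  x_2 = -5/14;  a_2 = 13;  x_3 = (x_2 − 13)/17 = -11/14
Digits: (4, 6, 13).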